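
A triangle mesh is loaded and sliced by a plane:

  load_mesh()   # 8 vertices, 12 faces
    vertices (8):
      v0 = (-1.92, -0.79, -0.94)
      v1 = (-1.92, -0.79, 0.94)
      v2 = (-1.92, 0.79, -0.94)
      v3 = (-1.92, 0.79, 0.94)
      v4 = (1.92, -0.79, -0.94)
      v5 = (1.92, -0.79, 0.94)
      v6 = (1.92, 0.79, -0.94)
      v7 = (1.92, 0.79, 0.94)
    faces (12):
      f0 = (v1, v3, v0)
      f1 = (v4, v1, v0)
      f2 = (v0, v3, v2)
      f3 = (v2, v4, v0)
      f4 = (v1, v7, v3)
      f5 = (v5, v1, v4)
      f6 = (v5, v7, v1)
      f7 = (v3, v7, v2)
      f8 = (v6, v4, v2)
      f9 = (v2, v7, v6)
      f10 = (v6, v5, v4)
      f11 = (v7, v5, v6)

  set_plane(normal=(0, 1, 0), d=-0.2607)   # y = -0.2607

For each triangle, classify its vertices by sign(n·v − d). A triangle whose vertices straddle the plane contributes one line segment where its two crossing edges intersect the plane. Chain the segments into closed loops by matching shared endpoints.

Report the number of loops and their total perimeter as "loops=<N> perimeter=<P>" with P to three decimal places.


Straddling triangles (8 of 12):
  (v1,v3,v0) [-+-] → (-1.92, -0.2607, 0.94)–(-1.92, -0.2607, -0.3102)  len=1.2502
  (v0,v3,v2) [-++] → (-1.92, -0.2607, -0.3102)–(-1.92, -0.2607, -0.94)  len=0.6298
  (v2,v4,v0) [+--] → (0.6336, -0.2607, -0.94)–(-1.92, -0.2607, -0.94)  len=2.5536
  (v1,v7,v3) [-++] → (-0.6336, -0.2607, 0.94)–(-1.92, -0.2607, 0.94)  len=1.2864
  (v5,v7,v1) [-+-] → (1.92, -0.2607, 0.94)–(-0.6336, -0.2607, 0.94)  len=2.5536
  (v6,v4,v2) [+-+] → (1.92, -0.2607, -0.94)–(0.6336, -0.2607, -0.94)  len=1.2864
  (v6,v5,v4) [+--] → (1.92, -0.2607, 0.3102)–(1.92, -0.2607, -0.94)  len=1.2502
  (v7,v5,v6) [+-+] → (1.92, -0.2607, 0.94)–(1.92, -0.2607, 0.3102)  len=0.6298

Chained into 1 loop(s):
  loop 1: 8 segments, perimeter = 11.4400
Total perimeter = 11.440

loops=1 perimeter=11.440


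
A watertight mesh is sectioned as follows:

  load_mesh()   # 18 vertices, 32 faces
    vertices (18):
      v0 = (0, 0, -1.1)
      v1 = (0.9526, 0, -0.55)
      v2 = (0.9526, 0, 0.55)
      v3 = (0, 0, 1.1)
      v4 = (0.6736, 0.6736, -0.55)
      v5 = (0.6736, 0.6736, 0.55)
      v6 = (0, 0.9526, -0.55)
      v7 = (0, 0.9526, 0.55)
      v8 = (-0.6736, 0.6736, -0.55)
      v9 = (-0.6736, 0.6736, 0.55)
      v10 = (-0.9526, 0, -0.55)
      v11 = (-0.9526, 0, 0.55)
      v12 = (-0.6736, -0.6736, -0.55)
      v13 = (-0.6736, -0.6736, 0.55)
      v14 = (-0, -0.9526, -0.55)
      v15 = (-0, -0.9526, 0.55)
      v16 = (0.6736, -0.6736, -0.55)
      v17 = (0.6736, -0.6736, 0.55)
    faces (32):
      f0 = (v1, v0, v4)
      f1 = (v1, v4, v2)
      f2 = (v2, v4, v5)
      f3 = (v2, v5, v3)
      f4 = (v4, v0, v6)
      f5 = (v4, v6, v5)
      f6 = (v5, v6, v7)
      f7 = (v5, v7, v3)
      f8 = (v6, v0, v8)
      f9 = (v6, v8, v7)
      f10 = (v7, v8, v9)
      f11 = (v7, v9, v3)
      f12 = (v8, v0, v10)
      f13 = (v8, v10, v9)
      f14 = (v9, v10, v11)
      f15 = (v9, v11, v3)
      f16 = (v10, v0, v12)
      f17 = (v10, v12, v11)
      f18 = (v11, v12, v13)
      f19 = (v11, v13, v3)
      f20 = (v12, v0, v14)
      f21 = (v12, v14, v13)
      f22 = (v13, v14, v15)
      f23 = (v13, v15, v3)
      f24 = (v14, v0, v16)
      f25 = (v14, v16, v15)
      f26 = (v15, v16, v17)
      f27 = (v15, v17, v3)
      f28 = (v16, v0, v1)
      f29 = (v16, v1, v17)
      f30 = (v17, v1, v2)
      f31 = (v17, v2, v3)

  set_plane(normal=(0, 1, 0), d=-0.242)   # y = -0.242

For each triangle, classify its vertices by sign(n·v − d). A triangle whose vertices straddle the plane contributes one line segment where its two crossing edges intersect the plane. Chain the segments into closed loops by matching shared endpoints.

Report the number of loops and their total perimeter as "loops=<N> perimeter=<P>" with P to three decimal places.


loops=1 perimeter=6.014

Straddling triangles (12 of 32):
  (v10,v0,v12) [++-] → (-0.242, -0.242, -0.902405)–(-0.852365, -0.242, -0.55)  len=0.7048
  (v10,v12,v11) [+-+] → (-0.852365, -0.242, -0.55)–(-0.852365, -0.242, 0.15481)  len=0.7048
  (v11,v12,v13) [+--] → (-0.852365, -0.242, 0.15481)–(-0.852365, -0.242, 0.55)  len=0.3952
  (v11,v13,v3) [+-+] → (-0.852365, -0.242, 0.55)–(-0.242, -0.242, 0.902405)  len=0.7048
  (v12,v0,v14) [-+-] → (-0.242, -0.242, -0.902405)–(0, -0.242, -0.960277)  len=0.2488
  (v13,v15,v3) [--+] → (0, -0.242, 0.960277)–(-0.242, -0.242, 0.902405)  len=0.2488
  (v14,v0,v16) [-+-] → (0, -0.242, -0.960277)–(0.242, -0.242, -0.902405)  len=0.2488
  (v15,v17,v3) [--+] → (0.242, -0.242, 0.902405)–(0, -0.242, 0.960277)  len=0.2488
  (v16,v0,v1) [-++] → (0.242, -0.242, -0.902405)–(0.852365, -0.242, -0.55)  len=0.7048
  (v16,v1,v17) [-+-] → (0.852365, -0.242, -0.55)–(0.852365, -0.242, -0.15481)  len=0.3952
  (v17,v1,v2) [-++] → (0.852365, -0.242, -0.15481)–(0.852365, -0.242, 0.55)  len=0.7048
  (v17,v2,v3) [-++] → (0.852365, -0.242, 0.55)–(0.242, -0.242, 0.902405)  len=0.7048

Chained into 1 loop(s):
  loop 1: 12 segments, perimeter = 6.0145
Total perimeter = 6.014


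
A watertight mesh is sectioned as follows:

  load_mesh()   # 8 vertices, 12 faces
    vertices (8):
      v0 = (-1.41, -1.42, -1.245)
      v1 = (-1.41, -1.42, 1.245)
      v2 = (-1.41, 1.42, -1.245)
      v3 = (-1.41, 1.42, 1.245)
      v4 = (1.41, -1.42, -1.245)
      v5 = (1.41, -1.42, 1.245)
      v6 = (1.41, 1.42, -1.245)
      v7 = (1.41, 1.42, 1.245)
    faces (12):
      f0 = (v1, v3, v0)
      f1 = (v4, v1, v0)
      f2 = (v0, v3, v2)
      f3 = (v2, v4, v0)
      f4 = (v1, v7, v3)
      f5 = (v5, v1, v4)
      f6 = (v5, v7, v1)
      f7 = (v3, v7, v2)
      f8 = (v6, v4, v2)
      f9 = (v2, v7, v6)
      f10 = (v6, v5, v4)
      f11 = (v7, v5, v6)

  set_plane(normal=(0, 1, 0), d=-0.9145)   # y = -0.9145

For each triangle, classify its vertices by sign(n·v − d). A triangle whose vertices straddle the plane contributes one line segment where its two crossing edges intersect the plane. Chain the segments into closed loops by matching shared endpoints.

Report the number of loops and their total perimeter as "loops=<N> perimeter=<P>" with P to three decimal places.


Straddling triangles (8 of 12):
  (v1,v3,v0) [-+-] → (-1.41, -0.9145, 1.245)–(-1.41, -0.9145, -0.801798)  len=2.0468
  (v0,v3,v2) [-++] → (-1.41, -0.9145, -0.801798)–(-1.41, -0.9145, -1.245)  len=0.4432
  (v2,v4,v0) [+--] → (0.90806, -0.9145, -1.245)–(-1.41, -0.9145, -1.245)  len=2.3181
  (v1,v7,v3) [-++] → (-0.90806, -0.9145, 1.245)–(-1.41, -0.9145, 1.245)  len=0.5019
  (v5,v7,v1) [-+-] → (1.41, -0.9145, 1.245)–(-0.90806, -0.9145, 1.245)  len=2.3181
  (v6,v4,v2) [+-+] → (1.41, -0.9145, -1.245)–(0.90806, -0.9145, -1.245)  len=0.5019
  (v6,v5,v4) [+--] → (1.41, -0.9145, 0.801798)–(1.41, -0.9145, -1.245)  len=2.0468
  (v7,v5,v6) [+-+] → (1.41, -0.9145, 1.245)–(1.41, -0.9145, 0.801798)  len=0.4432

Chained into 1 loop(s):
  loop 1: 8 segments, perimeter = 10.6200
Total perimeter = 10.620

loops=1 perimeter=10.620


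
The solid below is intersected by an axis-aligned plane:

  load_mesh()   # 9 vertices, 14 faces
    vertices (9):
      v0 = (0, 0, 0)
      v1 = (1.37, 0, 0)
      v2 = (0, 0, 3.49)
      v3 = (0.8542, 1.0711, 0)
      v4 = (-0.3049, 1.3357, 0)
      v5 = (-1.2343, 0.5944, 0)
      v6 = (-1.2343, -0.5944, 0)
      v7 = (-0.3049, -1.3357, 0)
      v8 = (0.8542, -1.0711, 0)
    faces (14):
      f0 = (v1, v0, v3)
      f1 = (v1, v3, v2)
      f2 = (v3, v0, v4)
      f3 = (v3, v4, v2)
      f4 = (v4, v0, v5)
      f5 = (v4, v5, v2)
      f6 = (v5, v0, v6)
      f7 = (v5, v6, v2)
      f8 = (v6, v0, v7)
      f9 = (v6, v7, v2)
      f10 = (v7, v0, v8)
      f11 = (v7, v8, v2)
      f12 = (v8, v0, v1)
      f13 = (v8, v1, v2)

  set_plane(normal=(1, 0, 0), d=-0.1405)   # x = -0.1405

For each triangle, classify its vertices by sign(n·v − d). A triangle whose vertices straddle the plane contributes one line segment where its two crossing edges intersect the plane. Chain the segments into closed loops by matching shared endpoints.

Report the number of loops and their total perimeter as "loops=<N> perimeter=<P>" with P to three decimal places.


loops=1 perimeter=9.393

Straddling triangles (10 of 14):
  (v3,v0,v4) [++-] → (-0.1405, 0.6155, 0)–(-0.1405, 1.29817, 0)  len=0.6827
  (v3,v4,v2) [+-+] → (-0.1405, 1.29817, 0)–(-0.1405, 0.6155, 1.88178)  len=2.0018
  (v4,v0,v5) [-+-] → (-0.1405, 0.6155, 0)–(-0.1405, 0.0676604, 0)  len=0.5478
  (v4,v5,v2) [--+] → (-0.1405, 0.0676604, 3.09273)–(-0.1405, 0.6155, 1.88178)  len=1.3291
  (v5,v0,v6) [-+-] → (-0.1405, 0.0676604, 0)–(-0.1405, -0.0676604, 0)  len=0.1353
  (v5,v6,v2) [--+] → (-0.1405, -0.0676604, 3.09273)–(-0.1405, 0.0676604, 3.09273)  len=0.1353
  (v6,v0,v7) [-+-] → (-0.1405, -0.0676604, 0)–(-0.1405, -0.6155, 0)  len=0.5478
  (v6,v7,v2) [--+] → (-0.1405, -0.6155, 1.88178)–(-0.1405, -0.0676604, 3.09273)  len=1.3291
  (v7,v0,v8) [-++] → (-0.1405, -0.6155, 0)–(-0.1405, -1.29817, 0)  len=0.6827
  (v7,v8,v2) [-++] → (-0.1405, -1.29817, 0)–(-0.1405, -0.6155, 1.88178)  len=2.0018

Chained into 1 loop(s):
  loop 1: 10 segments, perimeter = 9.3935
Total perimeter = 9.393


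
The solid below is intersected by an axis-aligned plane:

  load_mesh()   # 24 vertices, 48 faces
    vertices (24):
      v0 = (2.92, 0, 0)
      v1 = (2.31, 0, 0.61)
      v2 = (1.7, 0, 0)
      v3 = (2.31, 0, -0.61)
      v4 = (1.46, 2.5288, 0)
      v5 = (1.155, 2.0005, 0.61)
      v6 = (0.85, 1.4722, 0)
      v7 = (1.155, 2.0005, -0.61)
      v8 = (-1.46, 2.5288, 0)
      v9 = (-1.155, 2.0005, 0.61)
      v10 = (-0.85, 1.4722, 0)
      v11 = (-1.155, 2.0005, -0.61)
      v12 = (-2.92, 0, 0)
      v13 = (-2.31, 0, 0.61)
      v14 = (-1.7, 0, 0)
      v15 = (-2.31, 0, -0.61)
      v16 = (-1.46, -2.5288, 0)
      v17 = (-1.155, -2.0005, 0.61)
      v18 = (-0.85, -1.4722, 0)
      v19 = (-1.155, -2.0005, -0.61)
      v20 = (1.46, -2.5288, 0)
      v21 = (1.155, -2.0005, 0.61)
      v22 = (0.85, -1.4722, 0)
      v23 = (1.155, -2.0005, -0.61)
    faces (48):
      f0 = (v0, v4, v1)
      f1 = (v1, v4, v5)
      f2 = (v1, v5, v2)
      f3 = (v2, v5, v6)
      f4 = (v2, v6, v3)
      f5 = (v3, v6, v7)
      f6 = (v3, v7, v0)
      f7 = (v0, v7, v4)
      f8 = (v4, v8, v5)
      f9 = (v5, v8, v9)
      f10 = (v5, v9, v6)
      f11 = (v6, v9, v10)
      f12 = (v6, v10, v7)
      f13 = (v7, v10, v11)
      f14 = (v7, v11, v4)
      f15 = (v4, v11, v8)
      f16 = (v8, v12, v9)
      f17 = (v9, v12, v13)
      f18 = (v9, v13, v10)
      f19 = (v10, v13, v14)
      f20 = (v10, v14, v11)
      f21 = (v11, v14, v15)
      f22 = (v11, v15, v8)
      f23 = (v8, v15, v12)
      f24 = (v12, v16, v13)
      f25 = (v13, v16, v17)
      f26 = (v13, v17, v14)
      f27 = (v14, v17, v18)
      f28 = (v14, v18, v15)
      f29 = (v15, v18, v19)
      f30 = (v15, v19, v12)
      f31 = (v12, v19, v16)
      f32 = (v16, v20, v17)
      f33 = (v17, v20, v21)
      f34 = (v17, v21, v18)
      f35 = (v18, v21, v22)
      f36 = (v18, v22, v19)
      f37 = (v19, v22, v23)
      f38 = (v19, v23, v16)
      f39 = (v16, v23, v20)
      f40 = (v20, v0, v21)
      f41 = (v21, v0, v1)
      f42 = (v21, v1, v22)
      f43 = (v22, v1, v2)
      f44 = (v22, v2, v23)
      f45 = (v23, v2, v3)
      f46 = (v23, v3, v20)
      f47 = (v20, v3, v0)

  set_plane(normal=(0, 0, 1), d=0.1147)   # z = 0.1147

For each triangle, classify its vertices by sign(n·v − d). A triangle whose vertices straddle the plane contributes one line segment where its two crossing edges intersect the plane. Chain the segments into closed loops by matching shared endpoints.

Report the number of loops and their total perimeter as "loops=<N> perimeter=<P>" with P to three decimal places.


Straddling triangles (24 of 48):
  (v0,v4,v1) [--+] → (1.61983, 2.0533, 0.1147)–(2.8053, 0, 0.1147)  len=2.3709
  (v1,v4,v5) [+-+] → (1.61983, 2.0533, 0.1147)–(1.40265, 2.42946, 0.1147)  len=0.4344
  (v1,v5,v2) [++-] → (1.59752, 0.37616, 0.1147)–(1.8147, 0, 0.1147)  len=0.4344
  (v2,v5,v6) [-+-] → (1.59752, 0.37616, 0.1147)–(0.90735, 1.57154, 0.1147)  len=1.3803
  (v4,v8,v5) [--+] → (-0.968294, 2.42946, 0.1147)–(1.40265, 2.42946, 0.1147)  len=2.3709
  (v5,v8,v9) [+-+] → (-0.968294, 2.42946, 0.1147)–(-1.40265, 2.42946, 0.1147)  len=0.4344
  (v5,v9,v6) [++-] → (0.472994, 1.57154, 0.1147)–(0.90735, 1.57154, 0.1147)  len=0.4344
  (v6,v9,v10) [-+-] → (0.472994, 1.57154, 0.1147)–(-0.90735, 1.57154, 0.1147)  len=1.3803
  (v8,v12,v9) [--+] → (-2.58812, 0.37616, 0.1147)–(-1.40265, 2.42946, 0.1147)  len=2.3709
  (v9,v12,v13) [+-+] → (-2.58812, 0.37616, 0.1147)–(-2.8053, 0, 0.1147)  len=0.4344
  (v9,v13,v10) [++-] → (-1.12453, 1.19538, 0.1147)–(-0.90735, 1.57154, 0.1147)  len=0.4344
  (v10,v13,v14) [-+-] → (-1.12453, 1.19538, 0.1147)–(-1.8147, 0, 0.1147)  len=1.3803
  (v12,v16,v13) [--+] → (-1.61983, -2.0533, 0.1147)–(-2.8053, 0, 0.1147)  len=2.3709
  (v13,v16,v17) [+-+] → (-1.61983, -2.0533, 0.1147)–(-1.40265, -2.42946, 0.1147)  len=0.4344
  (v13,v17,v14) [++-] → (-1.59752, -0.37616, 0.1147)–(-1.8147, 0, 0.1147)  len=0.4344
  (v14,v17,v18) [-+-] → (-1.59752, -0.37616, 0.1147)–(-0.90735, -1.57154, 0.1147)  len=1.3803
  (v16,v20,v17) [--+] → (0.968294, -2.42946, 0.1147)–(-1.40265, -2.42946, 0.1147)  len=2.3709
  (v17,v20,v21) [+-+] → (0.968294, -2.42946, 0.1147)–(1.40265, -2.42946, 0.1147)  len=0.4344
  (v17,v21,v18) [++-] → (-0.472994, -1.57154, 0.1147)–(-0.90735, -1.57154, 0.1147)  len=0.4344
  (v18,v21,v22) [-+-] → (-0.472994, -1.57154, 0.1147)–(0.90735, -1.57154, 0.1147)  len=1.3803
  (v20,v0,v21) [--+] → (2.58812, -0.37616, 0.1147)–(1.40265, -2.42946, 0.1147)  len=2.3709
  (v21,v0,v1) [+-+] → (2.58812, -0.37616, 0.1147)–(2.8053, 0, 0.1147)  len=0.4344
  (v21,v1,v22) [++-] → (1.12453, -1.19538, 0.1147)–(0.90735, -1.57154, 0.1147)  len=0.4344
  (v22,v1,v2) [-+-] → (1.12453, -1.19538, 0.1147)–(1.8147, 0, 0.1147)  len=1.3803

Chained into 2 loop(s):
  loop 1: 12 segments, perimeter = 16.8318
  loop 2: 12 segments, perimeter = 10.8881
Total perimeter = 27.720

loops=2 perimeter=27.720


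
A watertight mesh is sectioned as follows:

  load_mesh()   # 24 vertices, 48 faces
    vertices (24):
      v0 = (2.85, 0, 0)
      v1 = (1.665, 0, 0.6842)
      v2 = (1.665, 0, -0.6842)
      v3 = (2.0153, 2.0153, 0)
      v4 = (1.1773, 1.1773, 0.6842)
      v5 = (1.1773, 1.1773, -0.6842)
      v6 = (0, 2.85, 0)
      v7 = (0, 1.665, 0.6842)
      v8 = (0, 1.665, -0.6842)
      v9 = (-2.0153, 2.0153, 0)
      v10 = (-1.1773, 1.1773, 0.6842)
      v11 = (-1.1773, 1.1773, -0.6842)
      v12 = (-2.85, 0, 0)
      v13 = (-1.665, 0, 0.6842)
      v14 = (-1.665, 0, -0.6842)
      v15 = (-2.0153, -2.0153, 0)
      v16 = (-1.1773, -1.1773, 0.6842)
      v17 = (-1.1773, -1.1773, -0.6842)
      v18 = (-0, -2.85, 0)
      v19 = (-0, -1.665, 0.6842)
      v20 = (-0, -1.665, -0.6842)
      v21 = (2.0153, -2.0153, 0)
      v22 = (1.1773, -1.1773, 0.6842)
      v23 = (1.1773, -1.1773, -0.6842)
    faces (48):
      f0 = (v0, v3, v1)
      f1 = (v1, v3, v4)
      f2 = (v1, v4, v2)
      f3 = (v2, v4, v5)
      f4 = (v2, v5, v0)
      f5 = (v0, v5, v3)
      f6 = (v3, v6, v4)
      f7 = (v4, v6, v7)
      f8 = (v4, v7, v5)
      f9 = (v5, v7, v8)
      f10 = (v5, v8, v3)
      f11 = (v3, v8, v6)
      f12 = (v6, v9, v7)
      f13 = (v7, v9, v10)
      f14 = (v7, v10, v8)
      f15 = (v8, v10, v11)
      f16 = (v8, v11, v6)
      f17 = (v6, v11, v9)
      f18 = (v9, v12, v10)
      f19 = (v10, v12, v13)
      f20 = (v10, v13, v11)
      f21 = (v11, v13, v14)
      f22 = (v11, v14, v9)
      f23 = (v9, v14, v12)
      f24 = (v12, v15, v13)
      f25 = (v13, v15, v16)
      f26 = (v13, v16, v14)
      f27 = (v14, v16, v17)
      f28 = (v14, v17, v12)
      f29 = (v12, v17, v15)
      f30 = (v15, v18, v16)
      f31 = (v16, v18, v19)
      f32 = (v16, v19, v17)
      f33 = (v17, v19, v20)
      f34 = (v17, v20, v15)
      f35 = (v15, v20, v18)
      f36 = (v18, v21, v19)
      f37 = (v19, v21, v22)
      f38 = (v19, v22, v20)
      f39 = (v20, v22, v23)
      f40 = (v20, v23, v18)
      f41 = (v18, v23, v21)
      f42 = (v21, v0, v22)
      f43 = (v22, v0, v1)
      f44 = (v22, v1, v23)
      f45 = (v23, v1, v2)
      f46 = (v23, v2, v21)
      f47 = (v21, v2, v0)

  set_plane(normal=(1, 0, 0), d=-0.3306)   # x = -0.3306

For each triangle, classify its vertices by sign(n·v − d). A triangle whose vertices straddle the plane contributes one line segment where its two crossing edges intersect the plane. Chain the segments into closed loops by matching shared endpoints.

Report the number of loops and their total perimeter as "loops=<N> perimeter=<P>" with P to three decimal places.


loops=2 perimeter=8.210

Straddling triangles (12 of 48):
  (v6,v9,v7) [+-+] → (-0.3306, 2.71307, 0)–(-0.3306, 1.72246, 0.57196)  len=1.1439
  (v7,v9,v10) [+--] → (-0.3306, 1.72246, 0.57196)–(-0.3306, 1.52805, 0.6842)  len=0.2245
  (v7,v10,v8) [+-+] → (-0.3306, 1.52805, 0.6842)–(-0.3306, 1.52805, -0.299937)  len=0.9841
  (v8,v10,v11) [+--] → (-0.3306, 1.52805, -0.299937)–(-0.3306, 1.52805, -0.6842)  len=0.3843
  (v8,v11,v6) [+-+] → (-0.3306, 1.52805, -0.6842)–(-0.3306, 2.38029, -0.192132)  len=0.9841
  (v6,v11,v9) [+--] → (-0.3306, 2.38029, -0.192132)–(-0.3306, 2.71307, 0)  len=0.3843
  (v15,v18,v16) [-+-] → (-0.3306, -2.71307, 0)–(-0.3306, -2.38029, 0.192132)  len=0.3843
  (v16,v18,v19) [-++] → (-0.3306, -2.38029, 0.192132)–(-0.3306, -1.52805, 0.6842)  len=0.9841
  (v16,v19,v17) [-+-] → (-0.3306, -1.52805, 0.6842)–(-0.3306, -1.52805, 0.299937)  len=0.3843
  (v17,v19,v20) [-++] → (-0.3306, -1.52805, 0.299937)–(-0.3306, -1.52805, -0.6842)  len=0.9841
  (v17,v20,v15) [-+-] → (-0.3306, -1.52805, -0.6842)–(-0.3306, -1.72246, -0.57196)  len=0.2245
  (v15,v20,v18) [-++] → (-0.3306, -1.72246, -0.57196)–(-0.3306, -2.71307, 0)  len=1.1439

Chained into 2 loop(s):
  loop 1: 6 segments, perimeter = 4.1051
  loop 2: 6 segments, perimeter = 4.1051
Total perimeter = 8.210


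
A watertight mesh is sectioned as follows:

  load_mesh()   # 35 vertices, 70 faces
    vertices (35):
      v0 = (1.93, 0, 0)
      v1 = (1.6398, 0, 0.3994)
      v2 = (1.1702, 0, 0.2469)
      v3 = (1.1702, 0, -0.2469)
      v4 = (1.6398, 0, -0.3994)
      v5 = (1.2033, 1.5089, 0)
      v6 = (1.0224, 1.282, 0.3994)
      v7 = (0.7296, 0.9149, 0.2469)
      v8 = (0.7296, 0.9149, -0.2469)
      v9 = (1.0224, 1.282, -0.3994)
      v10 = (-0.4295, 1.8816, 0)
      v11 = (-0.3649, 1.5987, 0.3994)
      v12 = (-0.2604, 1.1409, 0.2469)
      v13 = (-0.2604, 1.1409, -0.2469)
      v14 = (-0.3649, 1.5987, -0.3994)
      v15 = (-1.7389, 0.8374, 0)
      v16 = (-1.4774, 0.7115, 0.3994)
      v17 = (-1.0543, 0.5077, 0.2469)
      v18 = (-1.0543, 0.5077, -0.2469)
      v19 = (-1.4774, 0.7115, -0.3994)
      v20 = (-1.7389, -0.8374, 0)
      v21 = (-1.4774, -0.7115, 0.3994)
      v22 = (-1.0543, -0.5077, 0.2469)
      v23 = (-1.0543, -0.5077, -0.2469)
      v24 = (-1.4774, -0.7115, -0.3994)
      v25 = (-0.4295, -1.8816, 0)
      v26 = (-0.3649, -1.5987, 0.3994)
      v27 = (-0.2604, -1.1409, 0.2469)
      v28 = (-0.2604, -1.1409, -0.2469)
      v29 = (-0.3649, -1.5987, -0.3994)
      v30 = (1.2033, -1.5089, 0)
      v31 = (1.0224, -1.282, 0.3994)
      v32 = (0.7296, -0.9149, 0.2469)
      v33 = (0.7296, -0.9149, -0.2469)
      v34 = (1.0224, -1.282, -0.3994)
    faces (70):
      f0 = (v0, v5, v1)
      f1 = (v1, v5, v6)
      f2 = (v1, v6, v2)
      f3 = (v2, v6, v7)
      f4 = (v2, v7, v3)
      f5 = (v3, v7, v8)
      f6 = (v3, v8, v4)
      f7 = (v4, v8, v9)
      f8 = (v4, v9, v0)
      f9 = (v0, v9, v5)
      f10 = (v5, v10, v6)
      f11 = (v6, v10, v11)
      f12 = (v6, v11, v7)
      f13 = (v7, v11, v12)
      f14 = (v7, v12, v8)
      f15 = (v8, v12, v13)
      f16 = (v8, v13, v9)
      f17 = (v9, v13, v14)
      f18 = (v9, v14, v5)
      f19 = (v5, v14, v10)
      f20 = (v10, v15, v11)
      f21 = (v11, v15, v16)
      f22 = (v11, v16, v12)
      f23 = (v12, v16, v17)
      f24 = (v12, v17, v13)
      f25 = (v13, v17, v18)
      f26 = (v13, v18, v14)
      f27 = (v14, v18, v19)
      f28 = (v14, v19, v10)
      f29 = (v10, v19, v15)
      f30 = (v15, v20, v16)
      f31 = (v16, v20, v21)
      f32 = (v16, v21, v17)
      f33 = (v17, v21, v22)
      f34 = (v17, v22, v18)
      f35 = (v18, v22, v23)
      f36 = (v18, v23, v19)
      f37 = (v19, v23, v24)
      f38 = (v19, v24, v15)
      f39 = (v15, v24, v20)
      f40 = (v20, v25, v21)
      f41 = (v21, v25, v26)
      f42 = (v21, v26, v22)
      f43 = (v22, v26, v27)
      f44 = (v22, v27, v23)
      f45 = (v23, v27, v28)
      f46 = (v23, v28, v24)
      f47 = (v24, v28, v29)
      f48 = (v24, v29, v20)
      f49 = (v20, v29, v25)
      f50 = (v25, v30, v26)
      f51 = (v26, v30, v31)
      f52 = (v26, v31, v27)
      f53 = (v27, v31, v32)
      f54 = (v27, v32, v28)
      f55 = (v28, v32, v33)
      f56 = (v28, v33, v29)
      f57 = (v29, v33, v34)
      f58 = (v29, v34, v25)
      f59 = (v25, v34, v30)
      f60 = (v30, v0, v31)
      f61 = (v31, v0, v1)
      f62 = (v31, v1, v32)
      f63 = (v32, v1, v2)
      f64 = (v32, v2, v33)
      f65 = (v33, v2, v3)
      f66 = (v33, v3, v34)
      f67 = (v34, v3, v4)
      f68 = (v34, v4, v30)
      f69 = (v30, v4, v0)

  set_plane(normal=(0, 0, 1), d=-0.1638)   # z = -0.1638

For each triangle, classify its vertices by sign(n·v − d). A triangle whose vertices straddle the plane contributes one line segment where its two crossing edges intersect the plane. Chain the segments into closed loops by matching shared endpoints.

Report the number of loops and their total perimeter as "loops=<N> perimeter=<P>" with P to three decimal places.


loops=2 perimeter=18.109

Straddling triangles (28 of 70):
  (v2,v7,v3) [++-] → (1.09605, 0.153966, -0.1638)–(1.1702, 0, -0.1638)  len=0.1709
  (v3,v7,v8) [-+-] → (1.09605, 0.153966, -0.1638)–(0.7296, 0.9149, -0.1638)  len=0.8446
  (v4,v9,v0) [--+] → (1.55778, 0.525768, -0.1638)–(1.81098, 0, -0.1638)  len=0.5836
  (v0,v9,v5) [+-+] → (1.55778, 0.525768, -0.1638)–(1.12911, 1.41584, -0.1638)  len=0.9879
  (v7,v12,v8) [++-] → (0.562996, 0.952933, -0.1638)–(0.7296, 0.9149, -0.1638)  len=0.1709
  (v8,v12,v13) [-+-] → (0.562996, 0.952933, -0.1638)–(-0.2604, 1.1409, -0.1638)  len=0.8446
  (v9,v14,v5) [--+] → (0.560157, 1.54573, -0.1638)–(1.12911, 1.41584, -0.1638)  len=0.5836
  (v5,v14,v10) [+-+] → (0.560157, 1.54573, -0.1638)–(-0.403007, 1.76558, -0.1638)  len=0.9879
  (v12,v17,v13) [++-] → (-0.394003, 1.03434, -0.1638)–(-0.2604, 1.1409, -0.1638)  len=0.1709
  (v13,v17,v18) [-+-] → (-0.394003, 1.03434, -0.1638)–(-1.0543, 0.5077, -0.1638)  len=0.8446
  (v14,v19,v10) [--+] → (-0.85926, 1.40172, -0.1638)–(-0.403007, 1.76558, -0.1638)  len=0.5836
  (v10,v19,v15) [+-+] → (-0.85926, 1.40172, -0.1638)–(-1.63165, 0.785766, -0.1638)  len=0.9879
  (v17,v22,v18) [++-] → (-1.0543, 0.336822, -0.1638)–(-1.0543, 0.5077, -0.1638)  len=0.1709
  (v18,v22,v23) [-+-] → (-1.0543, 0.336822, -0.1638)–(-1.0543, -0.5077, -0.1638)  len=0.8445
  (v19,v24,v15) [--+] → (-1.63165, 0.202173, -0.1638)–(-1.63165, 0.785766, -0.1638)  len=0.5836
  (v15,v24,v20) [+-+] → (-1.63165, 0.202173, -0.1638)–(-1.63165, -0.785766, -0.1638)  len=0.9879
  (v22,v27,v23) [++-] → (-0.920697, -0.614259, -0.1638)–(-1.0543, -0.5077, -0.1638)  len=0.1709
  (v23,v27,v28) [-+-] → (-0.920697, -0.614259, -0.1638)–(-0.2604, -1.1409, -0.1638)  len=0.8446
  (v24,v29,v20) [--+] → (-1.1754, -1.14962, -0.1638)–(-1.63165, -0.785766, -0.1638)  len=0.5836
  (v20,v29,v25) [+-+] → (-1.1754, -1.14962, -0.1638)–(-0.403007, -1.76558, -0.1638)  len=0.9879
  (v27,v32,v28) [++-] → (-0.0937961, -1.10287, -0.1638)–(-0.2604, -1.1409, -0.1638)  len=0.1709
  (v28,v32,v33) [-+-] → (-0.0937961, -1.10287, -0.1638)–(0.7296, -0.9149, -0.1638)  len=0.8446
  (v29,v34,v25) [--+] → (0.165946, -1.63569, -0.1638)–(-0.403007, -1.76558, -0.1638)  len=0.5836
  (v25,v34,v30) [+-+] → (0.165946, -1.63569, -0.1638)–(1.12911, -1.41584, -0.1638)  len=0.9879
  (v32,v2,v33) [++-] → (0.803747, -0.760934, -0.1638)–(0.7296, -0.9149, -0.1638)  len=0.1709
  (v33,v2,v3) [-+-] → (0.803747, -0.760934, -0.1638)–(1.1702, 0, -0.1638)  len=0.8446
  (v34,v4,v30) [--+] → (1.38232, -0.890077, -0.1638)–(1.12911, -1.41584, -0.1638)  len=0.5836
  (v30,v4,v0) [+-+] → (1.38232, -0.890077, -0.1638)–(1.81098, 0, -0.1638)  len=0.9879

Chained into 2 loop(s):
  loop 1: 14 segments, perimeter = 7.1082
  loop 2: 14 segments, perimeter = 11.0006
Total perimeter = 18.109


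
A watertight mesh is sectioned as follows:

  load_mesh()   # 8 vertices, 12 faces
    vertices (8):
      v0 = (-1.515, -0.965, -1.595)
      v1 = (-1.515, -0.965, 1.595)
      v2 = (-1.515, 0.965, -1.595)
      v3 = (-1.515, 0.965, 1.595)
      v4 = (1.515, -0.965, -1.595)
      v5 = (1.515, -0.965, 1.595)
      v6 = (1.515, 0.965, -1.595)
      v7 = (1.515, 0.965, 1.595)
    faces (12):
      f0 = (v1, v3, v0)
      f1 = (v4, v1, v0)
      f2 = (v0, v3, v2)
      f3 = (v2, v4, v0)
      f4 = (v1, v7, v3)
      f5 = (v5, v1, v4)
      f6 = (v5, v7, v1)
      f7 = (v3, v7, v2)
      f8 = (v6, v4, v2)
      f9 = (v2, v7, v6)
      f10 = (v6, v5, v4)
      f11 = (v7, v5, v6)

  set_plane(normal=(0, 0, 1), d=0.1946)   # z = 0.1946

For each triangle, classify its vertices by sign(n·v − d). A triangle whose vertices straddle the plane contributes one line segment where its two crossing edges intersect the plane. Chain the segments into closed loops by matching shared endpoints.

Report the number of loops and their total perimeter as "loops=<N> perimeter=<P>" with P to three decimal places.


loops=1 perimeter=9.920

Straddling triangles (8 of 12):
  (v1,v3,v0) [++-] → (-1.515, 0.117736, 0.1946)–(-1.515, -0.965, 0.1946)  len=1.0827
  (v4,v1,v0) [-+-] → (-0.184839, -0.965, 0.1946)–(-1.515, -0.965, 0.1946)  len=1.3302
  (v0,v3,v2) [-+-] → (-1.515, 0.117736, 0.1946)–(-1.515, 0.965, 0.1946)  len=0.8473
  (v5,v1,v4) [++-] → (-0.184839, -0.965, 0.1946)–(1.515, -0.965, 0.1946)  len=1.6998
  (v3,v7,v2) [++-] → (0.184839, 0.965, 0.1946)–(-1.515, 0.965, 0.1946)  len=1.6998
  (v2,v7,v6) [-+-] → (0.184839, 0.965, 0.1946)–(1.515, 0.965, 0.1946)  len=1.3302
  (v6,v5,v4) [-+-] → (1.515, -0.117736, 0.1946)–(1.515, -0.965, 0.1946)  len=0.8473
  (v7,v5,v6) [++-] → (1.515, -0.117736, 0.1946)–(1.515, 0.965, 0.1946)  len=1.0827

Chained into 1 loop(s):
  loop 1: 8 segments, perimeter = 9.9200
Total perimeter = 9.920


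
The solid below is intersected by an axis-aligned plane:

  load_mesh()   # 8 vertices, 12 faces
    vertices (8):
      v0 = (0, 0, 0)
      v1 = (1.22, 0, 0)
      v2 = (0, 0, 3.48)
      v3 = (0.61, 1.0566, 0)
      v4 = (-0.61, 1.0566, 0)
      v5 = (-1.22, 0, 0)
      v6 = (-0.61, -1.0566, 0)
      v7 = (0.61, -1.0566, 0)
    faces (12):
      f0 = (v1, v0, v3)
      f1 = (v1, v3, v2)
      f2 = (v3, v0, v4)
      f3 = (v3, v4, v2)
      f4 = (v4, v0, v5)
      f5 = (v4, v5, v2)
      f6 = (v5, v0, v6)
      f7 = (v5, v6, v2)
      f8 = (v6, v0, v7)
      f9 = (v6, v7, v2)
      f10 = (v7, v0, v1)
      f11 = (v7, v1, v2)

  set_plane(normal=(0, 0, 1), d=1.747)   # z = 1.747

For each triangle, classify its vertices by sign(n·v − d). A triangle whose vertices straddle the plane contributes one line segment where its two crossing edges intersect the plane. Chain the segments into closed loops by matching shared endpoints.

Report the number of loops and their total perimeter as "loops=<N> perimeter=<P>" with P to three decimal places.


Straddling triangles (6 of 12):
  (v1,v3,v2) [--+] → (0.303773, 0.526175, 1.747)–(0.607546, 0, 1.747)  len=0.6076
  (v3,v4,v2) [--+] → (-0.303773, 0.526175, 1.747)–(0.303773, 0.526175, 1.747)  len=0.6075
  (v4,v5,v2) [--+] → (-0.607546, 0, 1.747)–(-0.303773, 0.526175, 1.747)  len=0.6076
  (v5,v6,v2) [--+] → (-0.303773, -0.526175, 1.747)–(-0.607546, 0, 1.747)  len=0.6076
  (v6,v7,v2) [--+] → (0.303773, -0.526175, 1.747)–(-0.303773, -0.526175, 1.747)  len=0.6075
  (v7,v1,v2) [--+] → (0.607546, 0, 1.747)–(0.303773, -0.526175, 1.747)  len=0.6076

Chained into 1 loop(s):
  loop 1: 6 segments, perimeter = 3.6454
Total perimeter = 3.645

loops=1 perimeter=3.645


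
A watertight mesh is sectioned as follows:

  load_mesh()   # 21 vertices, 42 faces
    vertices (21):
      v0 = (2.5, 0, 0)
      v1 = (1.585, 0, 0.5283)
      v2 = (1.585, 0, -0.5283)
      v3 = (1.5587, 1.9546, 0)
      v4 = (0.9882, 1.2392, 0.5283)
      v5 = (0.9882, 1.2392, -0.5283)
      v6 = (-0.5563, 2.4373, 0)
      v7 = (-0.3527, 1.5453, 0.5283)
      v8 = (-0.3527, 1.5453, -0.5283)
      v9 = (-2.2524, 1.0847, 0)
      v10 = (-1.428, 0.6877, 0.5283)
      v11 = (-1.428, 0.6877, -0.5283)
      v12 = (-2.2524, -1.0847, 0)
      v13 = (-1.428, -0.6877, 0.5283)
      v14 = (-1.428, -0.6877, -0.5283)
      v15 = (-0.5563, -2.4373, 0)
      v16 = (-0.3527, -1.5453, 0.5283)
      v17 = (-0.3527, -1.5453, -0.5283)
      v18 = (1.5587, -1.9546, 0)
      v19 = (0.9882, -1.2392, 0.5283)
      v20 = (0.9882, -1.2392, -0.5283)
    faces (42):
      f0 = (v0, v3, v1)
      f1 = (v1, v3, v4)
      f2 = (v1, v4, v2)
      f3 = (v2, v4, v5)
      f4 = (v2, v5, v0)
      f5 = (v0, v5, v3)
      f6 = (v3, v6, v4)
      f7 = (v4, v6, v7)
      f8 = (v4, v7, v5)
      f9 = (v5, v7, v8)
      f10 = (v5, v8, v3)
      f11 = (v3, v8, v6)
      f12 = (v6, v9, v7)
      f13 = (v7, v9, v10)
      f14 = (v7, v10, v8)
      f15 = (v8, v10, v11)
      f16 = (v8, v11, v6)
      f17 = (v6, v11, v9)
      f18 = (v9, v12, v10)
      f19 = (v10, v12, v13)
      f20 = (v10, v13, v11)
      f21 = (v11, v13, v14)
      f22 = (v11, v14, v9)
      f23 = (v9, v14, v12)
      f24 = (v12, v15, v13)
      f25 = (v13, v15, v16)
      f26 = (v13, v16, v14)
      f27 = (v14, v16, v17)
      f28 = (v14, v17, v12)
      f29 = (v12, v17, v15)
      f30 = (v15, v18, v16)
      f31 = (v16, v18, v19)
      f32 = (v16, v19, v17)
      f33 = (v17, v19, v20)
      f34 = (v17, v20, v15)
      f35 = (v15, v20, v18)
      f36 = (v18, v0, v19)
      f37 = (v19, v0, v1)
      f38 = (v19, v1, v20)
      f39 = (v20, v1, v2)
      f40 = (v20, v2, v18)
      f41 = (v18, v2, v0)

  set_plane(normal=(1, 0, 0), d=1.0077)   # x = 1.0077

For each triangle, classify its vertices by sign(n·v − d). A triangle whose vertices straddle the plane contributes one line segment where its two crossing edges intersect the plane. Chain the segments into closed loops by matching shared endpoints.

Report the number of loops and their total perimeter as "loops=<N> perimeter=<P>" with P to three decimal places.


Straddling triangles (16 of 42):
  (v1,v3,v4) [++-] → (1.0077, 1.26365, 0.510242)–(1.0077, 1.19871, 0.5283)  len=0.0674
  (v1,v4,v2) [+-+] → (1.0077, 1.19871, 0.5283)–(1.0077, 1.19871, 0.493776)  len=0.0345
  (v2,v4,v5) [+--] → (1.0077, 1.19871, 0.493776)–(1.0077, 1.19871, -0.5283)  len=1.0221
  (v2,v5,v0) [+-+] → (1.0077, 1.19871, -0.5283)–(1.0077, 1.22322, -0.521486)  len=0.0254
  (v0,v5,v3) [+-+] → (1.0077, 1.22322, -0.521486)–(1.0077, 1.26365, -0.510242)  len=0.0420
  (v3,v6,v4) [+--] → (1.0077, 2.08035, 0)–(1.0077, 1.26365, 0.510242)  len=0.9630
  (v5,v8,v3) [--+] → (1.0077, 1.83661, -0.152293)–(1.0077, 1.26365, -0.510242)  len=0.6756
  (v3,v8,v6) [+--] → (1.0077, 1.83661, -0.152293)–(1.0077, 2.08035, 0)  len=0.2874
  (v15,v18,v16) [-+-] → (1.0077, -2.08035, 0)–(1.0077, -1.83661, 0.152293)  len=0.2874
  (v16,v18,v19) [-+-] → (1.0077, -1.83661, 0.152293)–(1.0077, -1.26365, 0.510242)  len=0.6756
  (v15,v20,v18) [--+] → (1.0077, -1.26365, -0.510242)–(1.0077, -2.08035, 0)  len=0.9630
  (v18,v0,v19) [++-] → (1.0077, -1.22322, 0.521486)–(1.0077, -1.26365, 0.510242)  len=0.0420
  (v19,v0,v1) [-++] → (1.0077, -1.22322, 0.521486)–(1.0077, -1.19871, 0.5283)  len=0.0254
  (v19,v1,v20) [-+-] → (1.0077, -1.19871, 0.5283)–(1.0077, -1.19871, -0.493776)  len=1.0221
  (v20,v1,v2) [-++] → (1.0077, -1.19871, -0.493776)–(1.0077, -1.19871, -0.5283)  len=0.0345
  (v20,v2,v18) [-++] → (1.0077, -1.19871, -0.5283)–(1.0077, -1.26365, -0.510242)  len=0.0674

Chained into 2 loop(s):
  loop 1: 8 segments, perimeter = 3.1174
  loop 2: 8 segments, perimeter = 3.1174
Total perimeter = 6.235

loops=2 perimeter=6.235


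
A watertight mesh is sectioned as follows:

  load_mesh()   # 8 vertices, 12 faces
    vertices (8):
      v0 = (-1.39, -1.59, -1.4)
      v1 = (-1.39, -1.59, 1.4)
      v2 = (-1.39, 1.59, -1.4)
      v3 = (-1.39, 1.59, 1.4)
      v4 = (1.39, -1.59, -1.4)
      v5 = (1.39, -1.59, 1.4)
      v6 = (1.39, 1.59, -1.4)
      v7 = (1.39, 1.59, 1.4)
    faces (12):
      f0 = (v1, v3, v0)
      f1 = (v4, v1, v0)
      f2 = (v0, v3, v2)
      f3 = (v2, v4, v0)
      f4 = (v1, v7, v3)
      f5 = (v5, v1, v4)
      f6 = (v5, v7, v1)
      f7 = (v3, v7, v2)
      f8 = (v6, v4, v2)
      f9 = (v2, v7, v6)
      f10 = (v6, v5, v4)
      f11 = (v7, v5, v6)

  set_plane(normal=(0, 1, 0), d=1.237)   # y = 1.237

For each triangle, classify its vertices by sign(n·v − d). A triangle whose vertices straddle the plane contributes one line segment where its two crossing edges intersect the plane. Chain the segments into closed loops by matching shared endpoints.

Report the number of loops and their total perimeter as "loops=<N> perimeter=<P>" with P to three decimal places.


Straddling triangles (8 of 12):
  (v1,v3,v0) [-+-] → (-1.39, 1.237, 1.4)–(-1.39, 1.237, 1.08918)  len=0.3108
  (v0,v3,v2) [-++] → (-1.39, 1.237, 1.08918)–(-1.39, 1.237, -1.4)  len=2.4892
  (v2,v4,v0) [+--] → (-1.0814, 1.237, -1.4)–(-1.39, 1.237, -1.4)  len=0.3086
  (v1,v7,v3) [-++] → (1.0814, 1.237, 1.4)–(-1.39, 1.237, 1.4)  len=2.4714
  (v5,v7,v1) [-+-] → (1.39, 1.237, 1.4)–(1.0814, 1.237, 1.4)  len=0.3086
  (v6,v4,v2) [+-+] → (1.39, 1.237, -1.4)–(-1.0814, 1.237, -1.4)  len=2.4714
  (v6,v5,v4) [+--] → (1.39, 1.237, -1.08918)–(1.39, 1.237, -1.4)  len=0.3108
  (v7,v5,v6) [+-+] → (1.39, 1.237, 1.4)–(1.39, 1.237, -1.08918)  len=2.4892

Chained into 1 loop(s):
  loop 1: 8 segments, perimeter = 11.1600
Total perimeter = 11.160

loops=1 perimeter=11.160


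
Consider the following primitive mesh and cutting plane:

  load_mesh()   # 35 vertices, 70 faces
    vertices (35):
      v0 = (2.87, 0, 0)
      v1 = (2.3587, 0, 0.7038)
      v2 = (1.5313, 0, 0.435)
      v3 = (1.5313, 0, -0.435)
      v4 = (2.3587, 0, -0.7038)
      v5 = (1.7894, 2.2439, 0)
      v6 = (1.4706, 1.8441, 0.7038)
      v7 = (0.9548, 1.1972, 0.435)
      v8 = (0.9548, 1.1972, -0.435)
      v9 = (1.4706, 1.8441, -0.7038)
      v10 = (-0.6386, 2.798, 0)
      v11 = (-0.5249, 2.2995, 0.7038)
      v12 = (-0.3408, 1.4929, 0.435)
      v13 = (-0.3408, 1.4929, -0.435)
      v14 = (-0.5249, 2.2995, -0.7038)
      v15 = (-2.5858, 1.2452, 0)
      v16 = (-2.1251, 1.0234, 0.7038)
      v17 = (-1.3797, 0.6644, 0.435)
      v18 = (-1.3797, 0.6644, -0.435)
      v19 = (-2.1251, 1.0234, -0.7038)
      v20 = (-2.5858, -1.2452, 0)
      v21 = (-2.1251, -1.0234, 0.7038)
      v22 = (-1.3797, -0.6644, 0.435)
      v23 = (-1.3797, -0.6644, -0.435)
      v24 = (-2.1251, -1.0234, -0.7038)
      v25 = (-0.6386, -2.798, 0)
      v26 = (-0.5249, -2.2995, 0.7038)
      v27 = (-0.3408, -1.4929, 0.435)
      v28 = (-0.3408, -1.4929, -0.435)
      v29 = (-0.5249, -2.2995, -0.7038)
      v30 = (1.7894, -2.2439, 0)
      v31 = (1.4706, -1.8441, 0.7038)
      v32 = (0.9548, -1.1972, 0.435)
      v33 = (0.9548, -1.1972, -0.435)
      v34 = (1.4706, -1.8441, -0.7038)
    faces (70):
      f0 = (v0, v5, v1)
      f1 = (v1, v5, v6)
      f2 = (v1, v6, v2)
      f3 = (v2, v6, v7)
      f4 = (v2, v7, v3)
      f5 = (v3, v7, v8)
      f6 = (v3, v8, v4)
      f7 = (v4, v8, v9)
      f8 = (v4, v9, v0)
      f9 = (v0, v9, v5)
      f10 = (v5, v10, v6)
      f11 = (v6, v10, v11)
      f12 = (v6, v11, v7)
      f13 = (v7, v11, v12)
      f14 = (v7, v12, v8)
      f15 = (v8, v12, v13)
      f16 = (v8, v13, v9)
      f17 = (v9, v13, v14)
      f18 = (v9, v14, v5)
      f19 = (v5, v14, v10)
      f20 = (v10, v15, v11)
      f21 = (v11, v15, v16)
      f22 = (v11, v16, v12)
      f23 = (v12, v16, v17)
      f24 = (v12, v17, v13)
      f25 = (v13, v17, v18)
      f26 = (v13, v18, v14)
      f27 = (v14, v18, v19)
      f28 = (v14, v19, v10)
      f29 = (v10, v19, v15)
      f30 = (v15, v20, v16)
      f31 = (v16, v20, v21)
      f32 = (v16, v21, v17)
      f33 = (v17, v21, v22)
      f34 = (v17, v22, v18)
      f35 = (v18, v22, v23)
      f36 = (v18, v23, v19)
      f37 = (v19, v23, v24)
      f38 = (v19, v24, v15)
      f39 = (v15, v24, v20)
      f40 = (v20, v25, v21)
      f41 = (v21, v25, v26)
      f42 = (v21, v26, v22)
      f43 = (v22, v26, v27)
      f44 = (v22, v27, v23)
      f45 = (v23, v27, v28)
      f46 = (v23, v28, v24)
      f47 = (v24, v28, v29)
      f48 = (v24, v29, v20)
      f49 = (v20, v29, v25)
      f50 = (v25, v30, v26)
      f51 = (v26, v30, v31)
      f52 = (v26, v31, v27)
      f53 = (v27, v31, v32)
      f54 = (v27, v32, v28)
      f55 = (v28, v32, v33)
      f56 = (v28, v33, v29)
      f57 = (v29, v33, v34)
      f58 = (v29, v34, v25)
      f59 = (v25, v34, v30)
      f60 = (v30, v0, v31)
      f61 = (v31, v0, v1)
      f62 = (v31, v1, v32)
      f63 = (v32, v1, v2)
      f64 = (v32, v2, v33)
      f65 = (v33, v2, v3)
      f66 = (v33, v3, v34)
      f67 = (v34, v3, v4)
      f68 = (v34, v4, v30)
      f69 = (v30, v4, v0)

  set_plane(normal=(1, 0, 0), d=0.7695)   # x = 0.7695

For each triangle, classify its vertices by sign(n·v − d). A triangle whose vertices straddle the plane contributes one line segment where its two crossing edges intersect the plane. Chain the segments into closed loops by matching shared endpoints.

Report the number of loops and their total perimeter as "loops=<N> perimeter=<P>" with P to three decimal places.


loops=2 perimeter=8.373

Straddling triangles (20 of 70):
  (v5,v10,v6) [+-+] → (0.7695, 2.47665, 0)–(0.7695, 2.16118, 0.469856)  len=0.5659
  (v6,v10,v11) [+--] → (0.7695, 2.16118, 0.469856)–(0.7695, 2.0041, 0.7038)  len=0.2818
  (v6,v11,v7) [+-+] → (0.7695, 2.0041, 0.7038)–(0.7695, 1.33524, 0.468661)  len=0.7090
  (v7,v11,v12) [+--] → (0.7695, 1.33524, 0.468661)–(0.7695, 1.23949, 0.435)  len=0.1015
  (v7,v12,v8) [+-+] → (0.7695, 1.23949, 0.435)–(0.7695, 1.23949, -0.31057)  len=0.7456
  (v8,v12,v13) [+--] → (0.7695, 1.23949, -0.31057)–(0.7695, 1.23949, -0.435)  len=0.1244
  (v8,v13,v9) [+-+] → (0.7695, 1.23949, -0.435)–(0.7695, 1.70817, -0.599761)  len=0.4968
  (v9,v13,v14) [+--] → (0.7695, 1.70817, -0.599761)–(0.7695, 2.0041, -0.7038)  len=0.3137
  (v9,v14,v5) [+-+] → (0.7695, 2.0041, -0.7038)–(0.7695, 2.2684, -0.310161)  len=0.4741
  (v5,v14,v10) [+--] → (0.7695, 2.2684, -0.310161)–(0.7695, 2.47665, 0)  len=0.3736
  (v25,v30,v26) [-+-] → (0.7695, -2.47665, 0)–(0.7695, -2.2684, 0.310161)  len=0.3736
  (v26,v30,v31) [-++] → (0.7695, -2.2684, 0.310161)–(0.7695, -2.0041, 0.7038)  len=0.4741
  (v26,v31,v27) [-+-] → (0.7695, -2.0041, 0.7038)–(0.7695, -1.70817, 0.599761)  len=0.3137
  (v27,v31,v32) [-++] → (0.7695, -1.70817, 0.599761)–(0.7695, -1.23949, 0.435)  len=0.4968
  (v27,v32,v28) [-+-] → (0.7695, -1.23949, 0.435)–(0.7695, -1.23949, 0.31057)  len=0.1244
  (v28,v32,v33) [-++] → (0.7695, -1.23949, 0.31057)–(0.7695, -1.23949, -0.435)  len=0.7456
  (v28,v33,v29) [-+-] → (0.7695, -1.23949, -0.435)–(0.7695, -1.33524, -0.468661)  len=0.1015
  (v29,v33,v34) [-++] → (0.7695, -1.33524, -0.468661)–(0.7695, -2.0041, -0.7038)  len=0.7090
  (v29,v34,v25) [-+-] → (0.7695, -2.0041, -0.7038)–(0.7695, -2.16118, -0.469856)  len=0.2818
  (v25,v34,v30) [-++] → (0.7695, -2.16118, -0.469856)–(0.7695, -2.47665, 0)  len=0.5659

Chained into 2 loop(s):
  loop 1: 10 segments, perimeter = 4.1864
  loop 2: 10 segments, perimeter = 4.1864
Total perimeter = 8.373


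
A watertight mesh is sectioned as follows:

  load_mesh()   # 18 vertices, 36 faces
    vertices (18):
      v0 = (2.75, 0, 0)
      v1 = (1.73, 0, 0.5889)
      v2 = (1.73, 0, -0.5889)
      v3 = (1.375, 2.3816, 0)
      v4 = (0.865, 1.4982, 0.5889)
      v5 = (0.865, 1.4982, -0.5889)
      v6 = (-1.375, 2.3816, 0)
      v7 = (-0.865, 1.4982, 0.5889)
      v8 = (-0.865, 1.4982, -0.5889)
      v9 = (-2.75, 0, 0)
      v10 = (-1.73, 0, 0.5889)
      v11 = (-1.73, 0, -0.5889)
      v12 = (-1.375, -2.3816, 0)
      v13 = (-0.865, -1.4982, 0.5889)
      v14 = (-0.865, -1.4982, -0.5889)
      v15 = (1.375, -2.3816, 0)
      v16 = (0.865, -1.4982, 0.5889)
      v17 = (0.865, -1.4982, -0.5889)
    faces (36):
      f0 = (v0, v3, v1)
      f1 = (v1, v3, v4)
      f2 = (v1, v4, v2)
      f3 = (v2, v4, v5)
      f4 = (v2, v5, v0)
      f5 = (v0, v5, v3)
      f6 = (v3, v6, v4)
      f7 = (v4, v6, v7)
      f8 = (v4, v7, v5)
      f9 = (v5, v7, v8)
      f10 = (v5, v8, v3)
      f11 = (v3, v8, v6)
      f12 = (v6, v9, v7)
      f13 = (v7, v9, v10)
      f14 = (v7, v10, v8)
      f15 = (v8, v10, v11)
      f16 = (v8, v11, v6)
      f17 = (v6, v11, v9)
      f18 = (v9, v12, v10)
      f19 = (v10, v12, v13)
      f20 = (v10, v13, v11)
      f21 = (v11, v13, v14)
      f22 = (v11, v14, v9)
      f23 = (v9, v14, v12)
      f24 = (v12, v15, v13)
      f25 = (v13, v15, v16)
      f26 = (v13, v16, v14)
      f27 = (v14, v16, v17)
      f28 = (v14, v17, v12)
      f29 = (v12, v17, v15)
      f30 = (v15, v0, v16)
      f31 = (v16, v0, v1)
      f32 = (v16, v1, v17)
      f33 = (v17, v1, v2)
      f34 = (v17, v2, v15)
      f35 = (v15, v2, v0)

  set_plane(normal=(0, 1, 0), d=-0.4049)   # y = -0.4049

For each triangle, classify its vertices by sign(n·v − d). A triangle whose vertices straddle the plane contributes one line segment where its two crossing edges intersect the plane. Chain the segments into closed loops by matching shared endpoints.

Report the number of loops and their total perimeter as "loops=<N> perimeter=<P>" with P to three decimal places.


Straddling triangles (12 of 36):
  (v9,v12,v10) [+-+] → (-2.51623, -0.4049, 0)–(-1.66965, -0.4049, 0.48878)  len=0.9776
  (v10,v12,v13) [+--] → (-1.66965, -0.4049, 0.48878)–(-1.49623, -0.4049, 0.5889)  len=0.2002
  (v10,v13,v11) [+-+] → (-1.49623, -0.4049, 0.5889)–(-1.49623, -0.4049, -0.270591)  len=0.8595
  (v11,v13,v14) [+--] → (-1.49623, -0.4049, -0.270591)–(-1.49623, -0.4049, -0.5889)  len=0.3183
  (v11,v14,v9) [+-+] → (-1.49623, -0.4049, -0.5889)–(-2.24056, -0.4049, -0.159155)  len=0.8595
  (v9,v14,v12) [+--] → (-2.24056, -0.4049, -0.159155)–(-2.51623, -0.4049, 0)  len=0.3183
  (v15,v0,v16) [-+-] → (2.51623, -0.4049, 0)–(2.24056, -0.4049, 0.159155)  len=0.3183
  (v16,v0,v1) [-++] → (2.24056, -0.4049, 0.159155)–(1.49623, -0.4049, 0.5889)  len=0.8595
  (v16,v1,v17) [-+-] → (1.49623, -0.4049, 0.5889)–(1.49623, -0.4049, 0.270591)  len=0.3183
  (v17,v1,v2) [-++] → (1.49623, -0.4049, 0.270591)–(1.49623, -0.4049, -0.5889)  len=0.8595
  (v17,v2,v15) [-+-] → (1.49623, -0.4049, -0.5889)–(1.66965, -0.4049, -0.48878)  len=0.2002
  (v15,v2,v0) [-++] → (1.66965, -0.4049, -0.48878)–(2.51623, -0.4049, 0)  len=0.9776

Chained into 2 loop(s):
  loop 1: 6 segments, perimeter = 3.5334
  loop 2: 6 segments, perimeter = 3.5334
Total perimeter = 7.067

loops=2 perimeter=7.067
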